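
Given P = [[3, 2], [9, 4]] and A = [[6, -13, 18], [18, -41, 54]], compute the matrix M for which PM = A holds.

Left-multiplying both sides by P⁻¹ gives M = P⁻¹A.
P has determinant -6; P⁻¹ = [[-2/3, 1/3], [3/2, -1/2]].
M = P⁻¹A = [[-2/3, 1/3], [3/2, -1/2]] · [[6, -13, 18], [18, -41, 54]] = [[2, -5, 6], [0, 1, 0]].

M = [[2, -5, 6], [0, 1, 0]]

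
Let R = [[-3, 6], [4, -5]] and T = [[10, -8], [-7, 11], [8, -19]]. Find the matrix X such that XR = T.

X = [[2, 4], [1, -1], [-4, -1]]

R is on the right of X, so right-multiply by R⁻¹: X = TR⁻¹.
det R = -9; the adjugate gives R⁻¹ = [[5/9, 2/3], [4/9, 1/3]].
X = TR⁻¹ = [[10, -8], [-7, 11], [8, -19]] · [[5/9, 2/3], [4/9, 1/3]] = [[2, 4], [1, -1], [-4, -1]].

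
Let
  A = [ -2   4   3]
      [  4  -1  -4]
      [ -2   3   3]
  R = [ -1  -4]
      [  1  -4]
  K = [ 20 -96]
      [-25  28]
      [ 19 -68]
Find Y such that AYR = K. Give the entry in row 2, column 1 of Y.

Y = A⁻¹KR⁻¹ (apply A⁻¹ on the left and R⁻¹ on the right).
A has determinant -4; A⁻¹ = [[-9/4, 3/4, 13/4], [1, 0, -1], [-5/2, 1/2, 7/2]].
R has determinant 8; R⁻¹ = [[-1/2, 1/2], [-1/8, -1/8]].
A⁻¹K = [[-2, 16], [1, -28], [4, 16]].
Y = (A⁻¹K)R⁻¹ = [[-1, -3], [3, 4], [-4, 0]].

3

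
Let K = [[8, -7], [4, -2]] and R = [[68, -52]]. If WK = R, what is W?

Since K sits to the right of W, W = RK⁻¹.
K has determinant 12; K⁻¹ = [[-1/6, 7/12], [-1/3, 2/3]].
W = RK⁻¹ = [[68, -52]] · [[-1/6, 7/12], [-1/3, 2/3]] = [[6, 5]].

W = [[6, 5]]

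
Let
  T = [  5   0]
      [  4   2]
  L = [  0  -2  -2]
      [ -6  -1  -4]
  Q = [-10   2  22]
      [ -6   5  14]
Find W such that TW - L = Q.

TW = Q + L = [[-10, 0, 20], [-12, 4, 10]].
T is on the left of W, so left-multiply by T⁻¹: W = T⁻¹(Q + L).
T has determinant 10; T⁻¹ = [[1/5, 0], [-2/5, 1/2]].
W = T⁻¹(Q + L) = [[-2, 0, 4], [-2, 2, -3]].

W = [[-2, 0, 4], [-2, 2, -3]]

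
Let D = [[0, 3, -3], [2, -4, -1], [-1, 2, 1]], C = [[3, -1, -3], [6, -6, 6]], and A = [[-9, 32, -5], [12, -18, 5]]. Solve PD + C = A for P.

PD = A − C = [[-12, 33, -2], [6, -12, -1]].
D is on the right of P, so right-multiply by D⁻¹: P = (A − C)D⁻¹.
det D = -3; the adjugate gives D⁻¹ = [[2/3, 3, 5], [1/3, 1, 2], [0, 1, 2]].
P = (A − C)D⁻¹ = [[3, -5, 2], [0, 5, 4]].

P = [[3, -5, 2], [0, 5, 4]]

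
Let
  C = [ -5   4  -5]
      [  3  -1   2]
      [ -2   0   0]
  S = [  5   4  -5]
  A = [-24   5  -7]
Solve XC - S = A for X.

XC = A + S = [[-19, 9, -12]].
Since C sits to the right of X, X = (A + S)C⁻¹.
det C = -6; the adjugate gives C⁻¹ = [[0, 0, -1/2], [2/3, 5/3, 5/6], [1/3, 4/3, 7/6]].
X = (A + S)C⁻¹ = [[2, -1, 3]].

X = [[2, -1, 3]]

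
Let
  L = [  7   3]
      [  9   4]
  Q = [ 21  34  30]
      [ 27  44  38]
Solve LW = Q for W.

Left-multiplying both sides by L⁻¹ gives W = L⁻¹Q.
L has determinant 1; L⁻¹ = [[4, -3], [-9, 7]].
W = L⁻¹Q = [[4, -3], [-9, 7]] · [[21, 34, 30], [27, 44, 38]] = [[3, 4, 6], [0, 2, -4]].

W = [[3, 4, 6], [0, 2, -4]]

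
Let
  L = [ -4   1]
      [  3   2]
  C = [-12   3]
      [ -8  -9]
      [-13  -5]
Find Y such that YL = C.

Y = [[3, 0], [-1, -4], [1, -3]]

L is on the right of Y, so right-multiply by L⁻¹: Y = CL⁻¹.
L has determinant -11; L⁻¹ = [[-2/11, 1/11], [3/11, 4/11]].
Y = CL⁻¹ = [[-12, 3], [-8, -9], [-13, -5]] · [[-2/11, 1/11], [3/11, 4/11]] = [[3, 0], [-1, -4], [1, -3]].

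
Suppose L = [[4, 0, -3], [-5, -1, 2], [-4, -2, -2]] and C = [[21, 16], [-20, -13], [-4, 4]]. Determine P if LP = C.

P = [[3, 1], [-1, 0], [-3, -4]]

Left-multiplying both sides by L⁻¹ gives P = L⁻¹C.
det L = 6; the adjugate gives L⁻¹ = [[1, 1, -1/2], [-3, -10/3, 7/6], [1, 4/3, -2/3]].
P = L⁻¹C = [[1, 1, -1/2], [-3, -10/3, 7/6], [1, 4/3, -2/3]] · [[21, 16], [-20, -13], [-4, 4]] = [[3, 1], [-1, 0], [-3, -4]].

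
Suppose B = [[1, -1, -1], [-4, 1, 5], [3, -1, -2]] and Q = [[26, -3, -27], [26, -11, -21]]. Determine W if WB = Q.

Since B sits to the right of W, W = QB⁻¹.
det B = -5; the adjugate gives B⁻¹ = [[-3/5, 1/5, 4/5], [-7/5, -1/5, 1/5], [-1/5, 2/5, 3/5]].
W = QB⁻¹ = [[26, -3, -27], [26, -11, -21]] · [[-3/5, 1/5, 4/5], [-7/5, -1/5, 1/5], [-1/5, 2/5, 3/5]] = [[-6, -5, 4], [4, -1, 6]].

W = [[-6, -5, 4], [4, -1, 6]]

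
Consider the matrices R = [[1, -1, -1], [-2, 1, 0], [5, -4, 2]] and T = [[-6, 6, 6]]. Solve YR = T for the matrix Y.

Y = [[-6, 0, 0]]

Since R sits to the right of Y, Y = TR⁻¹.
R has determinant -5; R⁻¹ = [[-2/5, -6/5, -1/5], [-4/5, -7/5, -2/5], [-3/5, 1/5, 1/5]].
Y = TR⁻¹ = [[-6, 6, 6]] · [[-2/5, -6/5, -1/5], [-4/5, -7/5, -2/5], [-3/5, 1/5, 1/5]] = [[-6, 0, 0]].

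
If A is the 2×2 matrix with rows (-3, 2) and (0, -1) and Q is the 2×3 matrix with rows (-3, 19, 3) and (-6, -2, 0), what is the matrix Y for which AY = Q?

Since A multiplies Y on the left, Y = A⁻¹Q.
A has determinant 3; A⁻¹ = [[-1/3, -2/3], [0, -1]].
Y = A⁻¹Q = [[-1/3, -2/3], [0, -1]] · [[-3, 19, 3], [-6, -2, 0]] = [[5, -5, -1], [6, 2, 0]].

Y = [[5, -5, -1], [6, 2, 0]]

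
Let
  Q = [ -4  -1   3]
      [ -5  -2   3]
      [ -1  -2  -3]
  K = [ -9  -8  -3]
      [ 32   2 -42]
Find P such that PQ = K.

P = [[-2, 3, 2], [-2, -6, 6]]

Q is on the right of P, so right-multiply by Q⁻¹: P = KQ⁻¹.
Q has determinant -6; Q⁻¹ = [[-2, 3/2, -1/2], [3, -5/2, 1/2], [-4/3, 7/6, -1/2]].
P = KQ⁻¹ = [[-9, -8, -3], [32, 2, -42]] · [[-2, 3/2, -1/2], [3, -5/2, 1/2], [-4/3, 7/6, -1/2]] = [[-2, 3, 2], [-2, -6, 6]].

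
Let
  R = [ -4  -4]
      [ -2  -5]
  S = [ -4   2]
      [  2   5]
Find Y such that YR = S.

Y = [[2, -2], [0, -1]]

R is on the right of Y, so right-multiply by R⁻¹: Y = SR⁻¹.
det R = 12; the adjugate gives R⁻¹ = [[-5/12, 1/3], [1/6, -1/3]].
Y = SR⁻¹ = [[-4, 2], [2, 5]] · [[-5/12, 1/3], [1/6, -1/3]] = [[2, -2], [0, -1]].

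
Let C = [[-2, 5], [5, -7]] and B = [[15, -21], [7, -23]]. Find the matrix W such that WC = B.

W = [[0, 3], [-6, -1]]

C is on the right of W, so right-multiply by C⁻¹: W = BC⁻¹.
det C = -11, so C⁻¹ = [[7/11, 5/11], [5/11, 2/11]].
W = BC⁻¹ = [[15, -21], [7, -23]] · [[7/11, 5/11], [5/11, 2/11]] = [[0, 3], [-6, -1]].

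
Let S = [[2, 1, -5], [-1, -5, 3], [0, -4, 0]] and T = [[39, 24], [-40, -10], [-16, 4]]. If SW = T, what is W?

W = [[5, 0], [4, -1], [-5, -5]]

Left-multiplying both sides by S⁻¹ gives W = S⁻¹T.
S has determinant 4; S⁻¹ = [[3, 5, -11/2], [0, 0, -1/4], [1, 2, -9/4]].
W = S⁻¹T = [[3, 5, -11/2], [0, 0, -1/4], [1, 2, -9/4]] · [[39, 24], [-40, -10], [-16, 4]] = [[5, 0], [4, -1], [-5, -5]].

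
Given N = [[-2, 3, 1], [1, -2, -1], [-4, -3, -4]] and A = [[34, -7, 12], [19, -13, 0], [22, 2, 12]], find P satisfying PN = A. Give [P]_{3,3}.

-4

Since N sits to the right of P, P = AN⁻¹.
det N = 3; the adjugate gives N⁻¹ = [[5/3, 3, -1/3], [8/3, 4, -1/3], [-11/3, -6, 1/3]].
P = AN⁻¹ = [[34, -7, 12], [19, -13, 0], [22, 2, 12]] · [[5/3, 3, -1/3], [8/3, 4, -1/3], [-11/3, -6, 1/3]] = [[-6, 2, -5], [-3, 5, -2], [-2, 2, -4]].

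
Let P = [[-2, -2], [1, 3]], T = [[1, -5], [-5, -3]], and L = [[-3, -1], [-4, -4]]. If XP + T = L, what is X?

XP = L − T = [[-4, 4], [1, -1]].
P is on the right of X, so right-multiply by P⁻¹: X = (L − T)P⁻¹.
P has determinant -4; P⁻¹ = [[-3/4, -1/2], [1/4, 1/2]].
X = (L − T)P⁻¹ = [[4, 4], [-1, -1]].

X = [[4, 4], [-1, -1]]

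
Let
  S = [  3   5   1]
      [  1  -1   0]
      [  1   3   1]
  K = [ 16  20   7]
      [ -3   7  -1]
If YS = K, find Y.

S is on the right of Y, so right-multiply by S⁻¹: Y = KS⁻¹.
S has determinant -4; S⁻¹ = [[1/4, 1/2, -1/4], [1/4, -1/2, -1/4], [-1, 1, 2]].
Y = KS⁻¹ = [[16, 20, 7], [-3, 7, -1]] · [[1/4, 1/2, -1/4], [1/4, -1/2, -1/4], [-1, 1, 2]] = [[2, 5, 5], [2, -6, -3]].

Y = [[2, 5, 5], [2, -6, -3]]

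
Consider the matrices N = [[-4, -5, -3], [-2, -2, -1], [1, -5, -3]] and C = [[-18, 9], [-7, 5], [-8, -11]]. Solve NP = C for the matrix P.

P = [[2, -4], [-1, 2], [5, -1]]

Since N multiplies P on the left, P = N⁻¹C.
N has determinant -5; N⁻¹ = [[-1/5, 0, 1/5], [7/5, -3, -2/5], [-12/5, 5, 2/5]].
P = N⁻¹C = [[-1/5, 0, 1/5], [7/5, -3, -2/5], [-12/5, 5, 2/5]] · [[-18, 9], [-7, 5], [-8, -11]] = [[2, -4], [-1, 2], [5, -1]].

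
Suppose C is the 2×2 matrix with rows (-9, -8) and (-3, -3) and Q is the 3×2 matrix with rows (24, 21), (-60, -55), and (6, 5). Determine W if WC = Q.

W = [[-3, 1], [5, 5], [-1, 1]]

Since C sits to the right of W, W = QC⁻¹.
C has determinant 3; C⁻¹ = [[-1, 8/3], [1, -3]].
W = QC⁻¹ = [[24, 21], [-60, -55], [6, 5]] · [[-1, 8/3], [1, -3]] = [[-3, 1], [5, 5], [-1, 1]].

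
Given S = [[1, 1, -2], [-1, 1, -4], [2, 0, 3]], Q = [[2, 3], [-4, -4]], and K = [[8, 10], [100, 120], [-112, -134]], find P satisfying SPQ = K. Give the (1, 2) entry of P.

P = S⁻¹KQ⁻¹ (apply S⁻¹ on the left and Q⁻¹ on the right).
det S = 2, so S⁻¹ = [[3/2, -3/2, -1], [-5/2, 7/2, 3], [-1, 1, 1]].
det Q = 4, so Q⁻¹ = [[-1, -3/4], [1, 1/2]].
S⁻¹K = [[-26, -31], [-6, -7], [-20, -24]].
P = (S⁻¹K)Q⁻¹ = [[-5, 4], [-1, 1], [-4, 3]].

4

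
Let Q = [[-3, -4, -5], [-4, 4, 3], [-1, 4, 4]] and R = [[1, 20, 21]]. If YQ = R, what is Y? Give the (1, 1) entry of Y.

-3

Q is on the right of Y, so right-multiply by Q⁻¹: Y = RQ⁻¹.
det Q = -4; the adjugate gives Q⁻¹ = [[-1, 1, -2], [-13/4, 17/4, -29/4], [3, -4, 7]].
Y = RQ⁻¹ = [[1, 20, 21]] · [[-1, 1, -2], [-13/4, 17/4, -29/4], [3, -4, 7]] = [[-3, 2, 0]].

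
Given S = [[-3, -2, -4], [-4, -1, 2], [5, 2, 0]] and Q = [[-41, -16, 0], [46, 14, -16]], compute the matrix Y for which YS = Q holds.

Y = [[1, 2, -6], [1, -6, 5]]

Since S sits to the right of Y, Y = QS⁻¹.
det S = 4, so S⁻¹ = [[-1, -2, -2], [5/2, 5, 11/2], [-3/4, -1, -5/4]].
Y = QS⁻¹ = [[-41, -16, 0], [46, 14, -16]] · [[-1, -2, -2], [5/2, 5, 11/2], [-3/4, -1, -5/4]] = [[1, 2, -6], [1, -6, 5]].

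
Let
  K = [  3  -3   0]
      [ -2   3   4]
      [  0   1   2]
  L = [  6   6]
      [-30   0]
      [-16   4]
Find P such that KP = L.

Since K multiplies P on the left, P = K⁻¹L.
det K = -6; the adjugate gives K⁻¹ = [[-1/3, -1, 2], [-2/3, -1, 2], [1/3, 1/2, -1/2]].
P = K⁻¹L = [[-1/3, -1, 2], [-2/3, -1, 2], [1/3, 1/2, -1/2]] · [[6, 6], [-30, 0], [-16, 4]] = [[-4, 6], [-6, 4], [-5, 0]].

P = [[-4, 6], [-6, 4], [-5, 0]]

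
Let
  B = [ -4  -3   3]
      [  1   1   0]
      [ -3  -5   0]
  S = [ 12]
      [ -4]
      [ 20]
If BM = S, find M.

M = [[0], [-4], [0]]

Since B multiplies M on the left, M = B⁻¹S.
det B = -6, so B⁻¹ = [[0, 5/2, 1/2], [0, -3/2, -1/2], [1/3, 11/6, 1/6]].
M = B⁻¹S = [[0, 5/2, 1/2], [0, -3/2, -1/2], [1/3, 11/6, 1/6]] · [[12], [-4], [20]] = [[0], [-4], [0]].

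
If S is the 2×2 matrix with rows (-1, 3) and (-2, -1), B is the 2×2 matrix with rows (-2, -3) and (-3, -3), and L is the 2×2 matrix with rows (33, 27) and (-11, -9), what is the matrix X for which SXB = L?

X = S⁻¹LB⁻¹ (apply S⁻¹ on the left and B⁻¹ on the right).
det S = 7; the adjugate gives S⁻¹ = [[-1/7, -3/7], [2/7, -1/7]].
det B = -3, so B⁻¹ = [[1, -1], [-1, 2/3]].
S⁻¹L = [[0, 0], [11, 9]].
X = (S⁻¹L)B⁻¹ = [[0, 0], [2, -5]].

X = [[0, 0], [2, -5]]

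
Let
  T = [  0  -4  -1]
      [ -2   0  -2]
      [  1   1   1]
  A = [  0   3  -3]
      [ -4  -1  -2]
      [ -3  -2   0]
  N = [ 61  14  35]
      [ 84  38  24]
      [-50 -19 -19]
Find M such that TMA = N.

M = [[-1, 4, -1], [-1, 5, -4], [-1, 5, 3]]

Left-multiply by T⁻¹ and right-multiply by A⁻¹: M = T⁻¹NA⁻¹.
det T = 2; the adjugate gives T⁻¹ = [[1, 3/2, 4], [0, 1/2, 1], [-1, -2, -4]].
det A = 3, so A⁻¹ = [[-4/3, 2, -3], [2, -3, 4], [5/3, -3, 4]].
T⁻¹N = [[-13, -5, -5], [-8, 0, -7], [-29, -14, -7]].
M = (T⁻¹N)A⁻¹ = [[-1, 4, -1], [-1, 5, -4], [-1, 5, 3]].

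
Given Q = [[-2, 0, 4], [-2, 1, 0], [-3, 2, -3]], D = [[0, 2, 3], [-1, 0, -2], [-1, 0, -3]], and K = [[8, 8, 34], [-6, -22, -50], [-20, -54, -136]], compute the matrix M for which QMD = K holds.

M = [[4, -3, -1], [-3, -5, 3], [3, -2, -2]]

Isolating M: multiply by Q⁻¹ from the left and D⁻¹ from the right, so M = Q⁻¹KD⁻¹.
det Q = 2, so Q⁻¹ = [[-3/2, 4, -2], [-3, 9, -4], [-1/2, 2, -1]].
det D = -2, so D⁻¹ = [[0, -3, 2], [1/2, -3/2, 3/2], [0, 1, -1]].
Q⁻¹K = [[4, 8, 21], [2, -6, -8], [4, 6, 19]].
M = (Q⁻¹K)D⁻¹ = [[4, -3, -1], [-3, -5, 3], [3, -2, -2]].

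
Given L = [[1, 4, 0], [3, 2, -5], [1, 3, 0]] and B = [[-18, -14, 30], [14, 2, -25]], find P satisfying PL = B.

L is on the right of P, so right-multiply by L⁻¹: P = BL⁻¹.
det L = -5; the adjugate gives L⁻¹ = [[-3, 0, 4], [1, 0, -1], [-7/5, -1/5, 2]].
P = BL⁻¹ = [[-18, -14, 30], [14, 2, -25]] · [[-3, 0, 4], [1, 0, -1], [-7/5, -1/5, 2]] = [[-2, -6, 2], [-5, 5, 4]].

P = [[-2, -6, 2], [-5, 5, 4]]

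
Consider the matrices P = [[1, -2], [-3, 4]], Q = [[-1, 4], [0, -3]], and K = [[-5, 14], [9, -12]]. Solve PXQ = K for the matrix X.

X = [[-1, 4], [-3, 1]]

Isolating X: multiply by P⁻¹ from the left and Q⁻¹ from the right, so X = P⁻¹KQ⁻¹.
det P = -2, so P⁻¹ = [[-2, -1], [-3/2, -1/2]].
Q has determinant 3; Q⁻¹ = [[-1, -4/3], [0, -1/3]].
P⁻¹K = [[1, -16], [3, -15]].
X = (P⁻¹K)Q⁻¹ = [[-1, 4], [-3, 1]].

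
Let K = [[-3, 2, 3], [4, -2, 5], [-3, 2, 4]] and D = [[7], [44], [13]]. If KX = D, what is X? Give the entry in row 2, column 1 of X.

-1

Since K multiplies X on the left, X = K⁻¹D.
det K = -2; the adjugate gives K⁻¹ = [[9, 1, -8], [31/2, 3/2, -27/2], [-1, 0, 1]].
X = K⁻¹D = [[9, 1, -8], [31/2, 3/2, -27/2], [-1, 0, 1]] · [[7], [44], [13]] = [[3], [-1], [6]].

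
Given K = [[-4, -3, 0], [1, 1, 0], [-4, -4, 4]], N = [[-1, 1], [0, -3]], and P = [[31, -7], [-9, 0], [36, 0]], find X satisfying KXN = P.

X = [[4, -1], [5, 4], [0, 0]]

X = K⁻¹PN⁻¹ (apply K⁻¹ on the left and N⁻¹ on the right).
K has determinant -4; K⁻¹ = [[-1, -3, 0], [1, 4, 0], [0, 1, 1/4]].
det N = 3; the adjugate gives N⁻¹ = [[-1, -1/3], [0, -1/3]].
K⁻¹P = [[-4, 7], [-5, -7], [0, 0]].
X = (K⁻¹P)N⁻¹ = [[4, -1], [5, 4], [0, 0]].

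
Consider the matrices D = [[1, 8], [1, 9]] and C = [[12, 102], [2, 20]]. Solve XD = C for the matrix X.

Right-multiplying both sides by D⁻¹ gives X = CD⁻¹.
det D = 1; the adjugate gives D⁻¹ = [[9, -8], [-1, 1]].
X = CD⁻¹ = [[12, 102], [2, 20]] · [[9, -8], [-1, 1]] = [[6, 6], [-2, 4]].

X = [[6, 6], [-2, 4]]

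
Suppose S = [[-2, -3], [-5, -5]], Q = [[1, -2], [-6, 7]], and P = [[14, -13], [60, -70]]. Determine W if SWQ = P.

Isolating W: multiply by S⁻¹ from the left and Q⁻¹ from the right, so W = S⁻¹PQ⁻¹.
S has determinant -5; S⁻¹ = [[1, -3/5], [-1, 2/5]].
Q has determinant -5; Q⁻¹ = [[-7/5, -2/5], [-6/5, -1/5]].
S⁻¹P = [[-22, 29], [10, -15]].
W = (S⁻¹P)Q⁻¹ = [[-4, 3], [4, -1]].

W = [[-4, 3], [4, -1]]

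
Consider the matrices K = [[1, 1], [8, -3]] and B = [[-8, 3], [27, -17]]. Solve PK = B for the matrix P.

P = [[0, -1], [-5, 4]]

Right-multiplying both sides by K⁻¹ gives P = BK⁻¹.
det K = -11; the adjugate gives K⁻¹ = [[3/11, 1/11], [8/11, -1/11]].
P = BK⁻¹ = [[-8, 3], [27, -17]] · [[3/11, 1/11], [8/11, -1/11]] = [[0, -1], [-5, 4]].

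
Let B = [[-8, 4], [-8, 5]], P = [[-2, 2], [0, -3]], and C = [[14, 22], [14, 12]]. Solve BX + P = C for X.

X = [[-3, -5], [-2, -5]]

BX = C − P = [[16, 20], [14, 15]].
B is on the left of X, so left-multiply by B⁻¹: X = B⁻¹(C − P).
det B = -8, so B⁻¹ = [[-5/8, 1/2], [-1, 1]].
X = B⁻¹(C − P) = [[-3, -5], [-2, -5]].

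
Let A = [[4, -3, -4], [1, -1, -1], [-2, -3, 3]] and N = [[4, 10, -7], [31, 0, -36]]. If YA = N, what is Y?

A is on the right of Y, so right-multiply by A⁻¹: Y = NA⁻¹.
det A = -1; the adjugate gives A⁻¹ = [[6, -21, 1], [1, -4, 0], [5, -18, 1]].
Y = NA⁻¹ = [[4, 10, -7], [31, 0, -36]] · [[6, -21, 1], [1, -4, 0], [5, -18, 1]] = [[-1, 2, -3], [6, -3, -5]].

Y = [[-1, 2, -3], [6, -3, -5]]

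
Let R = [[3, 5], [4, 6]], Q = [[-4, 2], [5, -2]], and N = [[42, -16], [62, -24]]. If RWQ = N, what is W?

Isolating W: multiply by R⁻¹ from the left and Q⁻¹ from the right, so W = R⁻¹NQ⁻¹.
det R = -2; the adjugate gives R⁻¹ = [[-3, 5/2], [2, -3/2]].
Q has determinant -2; Q⁻¹ = [[1, 1], [5/2, 2]].
R⁻¹N = [[29, -12], [-9, 4]].
W = (R⁻¹N)Q⁻¹ = [[-1, 5], [1, -1]].

W = [[-1, 5], [1, -1]]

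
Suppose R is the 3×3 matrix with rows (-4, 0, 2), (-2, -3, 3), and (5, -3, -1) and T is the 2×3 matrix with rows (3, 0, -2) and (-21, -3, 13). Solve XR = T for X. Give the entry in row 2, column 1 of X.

Since R sits to the right of X, X = TR⁻¹.
det R = -6; the adjugate gives R⁻¹ = [[-2, 1, -1], [-13/6, 1, -4/3], [-7/2, 2, -2]].
X = TR⁻¹ = [[3, 0, -2], [-21, -3, 13]] · [[-2, 1, -1], [-13/6, 1, -4/3], [-7/2, 2, -2]] = [[1, -1, 1], [3, 2, -1]].

3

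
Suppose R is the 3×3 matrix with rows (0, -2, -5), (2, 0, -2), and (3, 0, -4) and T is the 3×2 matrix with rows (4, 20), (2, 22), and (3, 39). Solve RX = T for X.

X = [[1, 5], [-2, 5], [0, -6]]

Since R multiplies X on the left, X = R⁻¹T.
R has determinant -4; R⁻¹ = [[0, 2, -1], [-1/2, -15/4, 5/2], [0, 3/2, -1]].
X = R⁻¹T = [[0, 2, -1], [-1/2, -15/4, 5/2], [0, 3/2, -1]] · [[4, 20], [2, 22], [3, 39]] = [[1, 5], [-2, 5], [0, -6]].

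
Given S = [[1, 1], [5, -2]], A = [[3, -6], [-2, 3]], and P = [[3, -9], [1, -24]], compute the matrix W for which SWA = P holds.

W = [[3, 4], [0, -1]]

Isolating W: multiply by S⁻¹ from the left and A⁻¹ from the right, so W = S⁻¹PA⁻¹.
det S = -7, so S⁻¹ = [[2/7, 1/7], [5/7, -1/7]].
det A = -3; the adjugate gives A⁻¹ = [[-1, -2], [-2/3, -1]].
S⁻¹P = [[1, -6], [2, -3]].
W = (S⁻¹P)A⁻¹ = [[3, 4], [0, -1]].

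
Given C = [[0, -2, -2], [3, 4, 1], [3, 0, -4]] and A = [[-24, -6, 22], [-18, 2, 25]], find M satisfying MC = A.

Since C sits to the right of M, M = AC⁻¹.
det C = -6; the adjugate gives C⁻¹ = [[8/3, 4/3, -1], [-5/2, -1, 1], [2, 1, -1]].
M = AC⁻¹ = [[-24, -6, 22], [-18, 2, 25]] · [[8/3, 4/3, -1], [-5/2, -1, 1], [2, 1, -1]] = [[-5, -4, -4], [-3, -1, -5]].

M = [[-5, -4, -4], [-3, -1, -5]]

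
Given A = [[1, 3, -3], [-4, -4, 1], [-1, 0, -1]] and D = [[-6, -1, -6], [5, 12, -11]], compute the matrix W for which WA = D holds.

W = [[5, 4, -5], [4, 0, -1]]

A is on the right of W, so right-multiply by A⁻¹: W = DA⁻¹.
det A = 1; the adjugate gives A⁻¹ = [[4, 3, -9], [-5, -4, 11], [-4, -3, 8]].
W = DA⁻¹ = [[-6, -1, -6], [5, 12, -11]] · [[4, 3, -9], [-5, -4, 11], [-4, -3, 8]] = [[5, 4, -5], [4, 0, -1]].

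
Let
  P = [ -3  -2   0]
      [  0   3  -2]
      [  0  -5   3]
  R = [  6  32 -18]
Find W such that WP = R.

P is on the right of W, so right-multiply by P⁻¹: W = RP⁻¹.
det P = 3, so P⁻¹ = [[-1/3, 2, 4/3], [0, -3, -2], [0, -5, -3]].
W = RP⁻¹ = [[6, 32, -18]] · [[-1/3, 2, 4/3], [0, -3, -2], [0, -5, -3]] = [[-2, 6, -2]].

W = [[-2, 6, -2]]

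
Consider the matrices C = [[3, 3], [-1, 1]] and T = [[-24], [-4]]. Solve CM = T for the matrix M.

Left-multiplying both sides by C⁻¹ gives M = C⁻¹T.
det C = 6, so C⁻¹ = [[1/6, -1/2], [1/6, 1/2]].
M = C⁻¹T = [[1/6, -1/2], [1/6, 1/2]] · [[-24], [-4]] = [[-2], [-6]].

M = [[-2], [-6]]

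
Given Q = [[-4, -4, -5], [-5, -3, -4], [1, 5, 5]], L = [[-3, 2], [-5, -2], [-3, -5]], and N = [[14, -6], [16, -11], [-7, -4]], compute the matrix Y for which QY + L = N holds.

QY = N − L = [[17, -8], [21, -9], [-4, 1]].
Since Q multiplies Y on the left, Y = Q⁻¹(N − L).
Q has determinant 6; Q⁻¹ = [[5/6, -5/6, 1/6], [7/2, -5/2, 3/2], [-11/3, 8/3, -4/3]].
Y = Q⁻¹(N − L) = [[-4, 1], [1, -4], [-1, 4]].

Y = [[-4, 1], [1, -4], [-1, 4]]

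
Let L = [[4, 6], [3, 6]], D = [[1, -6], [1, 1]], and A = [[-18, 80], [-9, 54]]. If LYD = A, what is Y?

Y = [[-5, -4], [1, 2]]

Y = L⁻¹AD⁻¹ (apply L⁻¹ on the left and D⁻¹ on the right).
det L = 6, so L⁻¹ = [[1, -1], [-1/2, 2/3]].
D has determinant 7; D⁻¹ = [[1/7, 6/7], [-1/7, 1/7]].
L⁻¹A = [[-9, 26], [3, -4]].
Y = (L⁻¹A)D⁻¹ = [[-5, -4], [1, 2]].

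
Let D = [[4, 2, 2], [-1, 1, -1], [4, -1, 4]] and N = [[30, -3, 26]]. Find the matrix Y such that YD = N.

D is on the right of Y, so right-multiply by D⁻¹: Y = ND⁻¹.
det D = 6; the adjugate gives D⁻¹ = [[1/2, -5/3, -2/3], [0, 4/3, 1/3], [-1/2, 2, 1]].
Y = ND⁻¹ = [[30, -3, 26]] · [[1/2, -5/3, -2/3], [0, 4/3, 1/3], [-1/2, 2, 1]] = [[2, -2, 5]].

Y = [[2, -2, 5]]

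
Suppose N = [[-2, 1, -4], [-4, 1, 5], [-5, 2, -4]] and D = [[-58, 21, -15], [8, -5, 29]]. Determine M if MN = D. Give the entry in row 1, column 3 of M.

Since N sits to the right of M, M = DN⁻¹.
det N = -1, so N⁻¹ = [[14, 4, -9], [41, 12, -26], [3, 1, -2]].
M = DN⁻¹ = [[-58, 21, -15], [8, -5, 29]] · [[14, 4, -9], [41, 12, -26], [3, 1, -2]] = [[4, 5, 6], [-6, 1, 0]].

6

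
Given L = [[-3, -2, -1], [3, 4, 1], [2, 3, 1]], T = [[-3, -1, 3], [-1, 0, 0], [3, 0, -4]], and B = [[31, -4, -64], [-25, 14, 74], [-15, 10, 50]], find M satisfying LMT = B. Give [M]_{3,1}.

M = L⁻¹BT⁻¹ (apply L⁻¹ on the left and T⁻¹ on the right).
L has determinant -2; L⁻¹ = [[-1/2, 1/2, -1], [1/2, 1/2, 0], [-1/2, -5/2, 3]].
det T = 4; the adjugate gives T⁻¹ = [[0, -1, 0], [-1, 3/4, -3/4], [0, -3/4, -1/4]].
L⁻¹B = [[-13, -1, 19], [3, 5, 5], [2, -3, -3]].
M = (L⁻¹B)T⁻¹ = [[1, -2, -4], [-5, -3, -5], [3, -2, 3]].

3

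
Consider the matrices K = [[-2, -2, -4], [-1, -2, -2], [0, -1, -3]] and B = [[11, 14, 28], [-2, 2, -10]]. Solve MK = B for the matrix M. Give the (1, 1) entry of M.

-5

Right-multiplying both sides by K⁻¹ gives M = BK⁻¹.
det K = -6; the adjugate gives K⁻¹ = [[-2/3, 1/3, 2/3], [1/2, -1, 0], [-1/6, 1/3, -1/3]].
M = BK⁻¹ = [[11, 14, 28], [-2, 2, -10]] · [[-2/3, 1/3, 2/3], [1/2, -1, 0], [-1/6, 1/3, -1/3]] = [[-5, -1, -2], [4, -6, 2]].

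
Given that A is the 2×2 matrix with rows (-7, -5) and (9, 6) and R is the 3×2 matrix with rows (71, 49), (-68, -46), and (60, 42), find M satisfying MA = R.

A is on the right of M, so right-multiply by A⁻¹: M = RA⁻¹.
A has determinant 3; A⁻¹ = [[2, 5/3], [-3, -7/3]].
M = RA⁻¹ = [[71, 49], [-68, -46], [60, 42]] · [[2, 5/3], [-3, -7/3]] = [[-5, 4], [2, -6], [-6, 2]].

M = [[-5, 4], [2, -6], [-6, 2]]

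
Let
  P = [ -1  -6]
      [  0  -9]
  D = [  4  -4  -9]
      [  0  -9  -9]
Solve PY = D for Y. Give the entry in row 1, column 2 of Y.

Since P multiplies Y on the left, Y = P⁻¹D.
det P = 9; the adjugate gives P⁻¹ = [[-1, 2/3], [0, -1/9]].
Y = P⁻¹D = [[-1, 2/3], [0, -1/9]] · [[4, -4, -9], [0, -9, -9]] = [[-4, -2, 3], [0, 1, 1]].

-2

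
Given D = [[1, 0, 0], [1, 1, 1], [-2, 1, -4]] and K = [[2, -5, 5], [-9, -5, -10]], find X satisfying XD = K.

Since D sits to the right of X, X = KD⁻¹.
det D = -5; the adjugate gives D⁻¹ = [[1, 0, 0], [-2/5, 4/5, 1/5], [-3/5, 1/5, -1/5]].
X = KD⁻¹ = [[2, -5, 5], [-9, -5, -10]] · [[1, 0, 0], [-2/5, 4/5, 1/5], [-3/5, 1/5, -1/5]] = [[1, -3, -2], [-1, -6, 1]].

X = [[1, -3, -2], [-1, -6, 1]]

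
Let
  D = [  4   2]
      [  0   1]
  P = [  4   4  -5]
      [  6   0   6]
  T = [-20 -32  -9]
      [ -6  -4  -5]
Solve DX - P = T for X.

X = [[-4, -5, -4], [0, -4, 1]]

DX = T + P = [[-16, -28, -14], [0, -4, 1]].
Left-multiplying both sides by D⁻¹ gives X = D⁻¹(T + P).
D has determinant 4; D⁻¹ = [[1/4, -1/2], [0, 1]].
X = D⁻¹(T + P) = [[-4, -5, -4], [0, -4, 1]].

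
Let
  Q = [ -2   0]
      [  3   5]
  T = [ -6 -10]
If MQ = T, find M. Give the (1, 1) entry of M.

0

Since Q sits to the right of M, M = TQ⁻¹.
det Q = -10; the adjugate gives Q⁻¹ = [[-1/2, 0], [3/10, 1/5]].
M = TQ⁻¹ = [[-6, -10]] · [[-1/2, 0], [3/10, 1/5]] = [[0, -2]].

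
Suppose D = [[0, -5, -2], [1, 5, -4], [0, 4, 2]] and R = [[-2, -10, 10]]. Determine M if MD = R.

D is on the right of M, so right-multiply by D⁻¹: M = RD⁻¹.
D has determinant 2; D⁻¹ = [[13, 1, 15], [-1, 0, -1], [2, 0, 5/2]].
M = RD⁻¹ = [[-2, -10, 10]] · [[13, 1, 15], [-1, 0, -1], [2, 0, 5/2]] = [[4, -2, 5]].

M = [[4, -2, 5]]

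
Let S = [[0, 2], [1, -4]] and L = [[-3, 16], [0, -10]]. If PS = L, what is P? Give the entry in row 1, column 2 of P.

-3

S is on the right of P, so right-multiply by S⁻¹: P = LS⁻¹.
det S = -2, so S⁻¹ = [[2, 1], [1/2, 0]].
P = LS⁻¹ = [[-3, 16], [0, -10]] · [[2, 1], [1/2, 0]] = [[2, -3], [-5, 0]].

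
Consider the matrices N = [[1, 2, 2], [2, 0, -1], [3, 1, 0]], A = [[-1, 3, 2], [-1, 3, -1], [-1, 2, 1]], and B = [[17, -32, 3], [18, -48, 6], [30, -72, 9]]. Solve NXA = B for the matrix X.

X = [[2, -4, -5], [-1, -5, -3], [4, 4, -4]]

Isolating X: multiply by N⁻¹ from the left and A⁻¹ from the right, so X = N⁻¹BA⁻¹.
det N = -1, so N⁻¹ = [[-1, -2, 2], [3, 6, -5], [-2, -5, 4]].
A has determinant 3; A⁻¹ = [[5/3, 1/3, -3], [2/3, 1/3, -1], [1/3, -1/3, 0]].
N⁻¹B = [[7, -16, 3], [9, -24, 0], [-4, 16, 0]].
X = (N⁻¹B)A⁻¹ = [[2, -4, -5], [-1, -5, -3], [4, 4, -4]].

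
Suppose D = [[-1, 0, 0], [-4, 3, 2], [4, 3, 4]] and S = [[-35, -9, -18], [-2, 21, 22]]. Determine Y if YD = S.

D is on the right of Y, so right-multiply by D⁻¹: Y = SD⁻¹.
D has determinant -6; D⁻¹ = [[-1, 0, 0], [-4, 2/3, -1/3], [4, -1/2, 1/2]].
Y = SD⁻¹ = [[-35, -9, -18], [-2, 21, 22]] · [[-1, 0, 0], [-4, 2/3, -1/3], [4, -1/2, 1/2]] = [[-1, 3, -6], [6, 3, 4]].

Y = [[-1, 3, -6], [6, 3, 4]]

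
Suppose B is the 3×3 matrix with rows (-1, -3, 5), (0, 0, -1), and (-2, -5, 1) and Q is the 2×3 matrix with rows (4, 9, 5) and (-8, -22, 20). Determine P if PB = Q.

P = [[2, 2, -3], [4, 2, 2]]

B is on the right of P, so right-multiply by B⁻¹: P = QB⁻¹.
det B = -1; the adjugate gives B⁻¹ = [[5, 22, -3], [-2, -9, 1], [0, -1, 0]].
P = QB⁻¹ = [[4, 9, 5], [-8, -22, 20]] · [[5, 22, -3], [-2, -9, 1], [0, -1, 0]] = [[2, 2, -3], [4, 2, 2]].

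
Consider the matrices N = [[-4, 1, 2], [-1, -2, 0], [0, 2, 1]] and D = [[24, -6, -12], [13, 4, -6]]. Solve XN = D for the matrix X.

Since N sits to the right of X, X = DN⁻¹.
det N = 5; the adjugate gives N⁻¹ = [[-2/5, 3/5, 4/5], [1/5, -4/5, -2/5], [-2/5, 8/5, 9/5]].
X = DN⁻¹ = [[24, -6, -12], [13, 4, -6]] · [[-2/5, 3/5, 4/5], [1/5, -4/5, -2/5], [-2/5, 8/5, 9/5]] = [[-6, 0, 0], [-2, -5, -2]].

X = [[-6, 0, 0], [-2, -5, -2]]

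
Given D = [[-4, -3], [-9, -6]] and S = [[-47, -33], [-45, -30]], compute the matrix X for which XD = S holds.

X = [[5, 3], [0, 5]]

D is on the right of X, so right-multiply by D⁻¹: X = SD⁻¹.
det D = -3; the adjugate gives D⁻¹ = [[2, -1], [-3, 4/3]].
X = SD⁻¹ = [[-47, -33], [-45, -30]] · [[2, -1], [-3, 4/3]] = [[5, 3], [0, 5]].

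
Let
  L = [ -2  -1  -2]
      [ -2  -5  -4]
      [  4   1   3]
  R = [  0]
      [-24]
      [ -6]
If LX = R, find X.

X = [[-3], [6], [0]]

Left-multiplying both sides by L⁻¹ gives X = L⁻¹R.
det L = -4; the adjugate gives L⁻¹ = [[11/4, -1/4, 3/2], [5/2, -1/2, 1], [-9/2, 1/2, -2]].
X = L⁻¹R = [[11/4, -1/4, 3/2], [5/2, -1/2, 1], [-9/2, 1/2, -2]] · [[0], [-24], [-6]] = [[-3], [6], [0]].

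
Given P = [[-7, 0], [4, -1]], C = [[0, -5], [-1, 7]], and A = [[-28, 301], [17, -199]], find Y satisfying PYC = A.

Left-multiply by P⁻¹ and right-multiply by C⁻¹: Y = P⁻¹AC⁻¹.
P has determinant 7; P⁻¹ = [[-1/7, 0], [-4/7, -1]].
C has determinant -5; C⁻¹ = [[-7/5, -1], [-1/5, 0]].
P⁻¹A = [[4, -43], [-1, 27]].
Y = (P⁻¹A)C⁻¹ = [[3, -4], [-4, 1]].

Y = [[3, -4], [-4, 1]]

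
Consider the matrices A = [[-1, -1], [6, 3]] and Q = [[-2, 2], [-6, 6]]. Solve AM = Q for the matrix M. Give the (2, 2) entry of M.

-6

A is on the left of M, so left-multiply by A⁻¹: M = A⁻¹Q.
det A = 3; the adjugate gives A⁻¹ = [[1, 1/3], [-2, -1/3]].
M = A⁻¹Q = [[1, 1/3], [-2, -1/3]] · [[-2, 2], [-6, 6]] = [[-4, 4], [6, -6]].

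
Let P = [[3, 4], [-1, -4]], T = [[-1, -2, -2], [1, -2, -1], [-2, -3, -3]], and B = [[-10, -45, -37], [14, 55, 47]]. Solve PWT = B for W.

W = [[-4, 0, 1], [4, 2, 1]]

Left-multiply by P⁻¹ and right-multiply by T⁻¹: W = P⁻¹BT⁻¹.
det P = -8, so P⁻¹ = [[1/2, 1/2], [-1/8, -3/8]].
det T = 1, so T⁻¹ = [[3, 0, -2], [5, -1, -3], [-7, 1, 4]].
P⁻¹B = [[2, 5, 5], [-4, -15, -13]].
W = (P⁻¹B)T⁻¹ = [[-4, 0, 1], [4, 2, 1]].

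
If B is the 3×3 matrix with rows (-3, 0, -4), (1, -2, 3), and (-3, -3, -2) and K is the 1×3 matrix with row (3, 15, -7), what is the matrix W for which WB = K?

W = [[1, -3, -3]]

B is on the right of W, so right-multiply by B⁻¹: W = KB⁻¹.
det B = -3; the adjugate gives B⁻¹ = [[-13/3, -4, 8/3], [7/3, 2, -5/3], [3, 3, -2]].
W = KB⁻¹ = [[3, 15, -7]] · [[-13/3, -4, 8/3], [7/3, 2, -5/3], [3, 3, -2]] = [[1, -3, -3]].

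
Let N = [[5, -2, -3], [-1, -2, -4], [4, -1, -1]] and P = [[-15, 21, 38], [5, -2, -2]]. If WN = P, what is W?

W = [[-5, -6, 1], [-2, 1, 4]]

N is on the right of W, so right-multiply by N⁻¹: W = PN⁻¹.
N has determinant -3; N⁻¹ = [[2/3, -1/3, -2/3], [17/3, -7/3, -23/3], [-3, 1, 4]].
W = PN⁻¹ = [[-15, 21, 38], [5, -2, -2]] · [[2/3, -1/3, -2/3], [17/3, -7/3, -23/3], [-3, 1, 4]] = [[-5, -6, 1], [-2, 1, 4]].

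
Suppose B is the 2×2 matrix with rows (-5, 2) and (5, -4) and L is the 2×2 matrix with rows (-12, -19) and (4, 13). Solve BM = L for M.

B is on the left of M, so left-multiply by B⁻¹: M = B⁻¹L.
det B = 10, so B⁻¹ = [[-2/5, -1/5], [-1/2, -1/2]].
M = B⁻¹L = [[-2/5, -1/5], [-1/2, -1/2]] · [[-12, -19], [4, 13]] = [[4, 5], [4, 3]].

M = [[4, 5], [4, 3]]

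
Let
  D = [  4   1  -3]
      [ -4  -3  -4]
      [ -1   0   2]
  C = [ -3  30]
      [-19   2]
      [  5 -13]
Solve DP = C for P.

D is on the left of P, so left-multiply by D⁻¹: P = D⁻¹C.
det D = -3; the adjugate gives D⁻¹ = [[2, 2/3, 13/3], [-4, -5/3, -28/3], [1, 1/3, 8/3]].
P = D⁻¹C = [[2, 2/3, 13/3], [-4, -5/3, -28/3], [1, 1/3, 8/3]] · [[-3, 30], [-19, 2], [5, -13]] = [[3, 5], [-3, -2], [4, -4]].

P = [[3, 5], [-3, -2], [4, -4]]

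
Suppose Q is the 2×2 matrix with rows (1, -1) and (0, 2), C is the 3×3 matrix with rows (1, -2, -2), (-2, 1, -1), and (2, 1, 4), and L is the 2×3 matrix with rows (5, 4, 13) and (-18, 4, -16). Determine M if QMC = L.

M = [[-4, -1, -1], [-1, 2, -2]]

Left-multiply by Q⁻¹ and right-multiply by C⁻¹: M = Q⁻¹LC⁻¹.
det Q = 2, so Q⁻¹ = [[1, 1/2], [0, 1/2]].
det C = 1; the adjugate gives C⁻¹ = [[5, 6, 4], [6, 8, 5], [-4, -5, -3]].
Q⁻¹L = [[-4, 6, 5], [-9, 2, -8]].
M = (Q⁻¹L)C⁻¹ = [[-4, -1, -1], [-1, 2, -2]].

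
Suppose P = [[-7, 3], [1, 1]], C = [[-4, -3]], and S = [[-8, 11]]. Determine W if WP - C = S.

WP = S + C = [[-12, 8]].
P is on the right of W, so right-multiply by P⁻¹: W = (S + C)P⁻¹.
det P = -10; the adjugate gives P⁻¹ = [[-1/10, 3/10], [1/10, 7/10]].
W = (S + C)P⁻¹ = [[2, 2]].

W = [[2, 2]]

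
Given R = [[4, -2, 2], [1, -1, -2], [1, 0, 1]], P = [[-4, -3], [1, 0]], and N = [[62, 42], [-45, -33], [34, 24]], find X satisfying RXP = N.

Isolating X: multiply by R⁻¹ from the left and P⁻¹ from the right, so X = R⁻¹NP⁻¹.
R has determinant 4; R⁻¹ = [[-1/4, 1/2, 3/2], [-3/4, 1/2, 5/2], [1/4, -1/2, -1/2]].
det P = 3; the adjugate gives P⁻¹ = [[0, 1], [-1/3, -4/3]].
R⁻¹N = [[13, 9], [16, 12], [21, 15]].
X = (R⁻¹N)P⁻¹ = [[-3, 1], [-4, 0], [-5, 1]].

X = [[-3, 1], [-4, 0], [-5, 1]]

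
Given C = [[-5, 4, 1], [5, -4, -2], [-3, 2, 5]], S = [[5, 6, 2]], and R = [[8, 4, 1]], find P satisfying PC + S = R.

PC = R − S = [[3, -2, -1]].
Since C sits to the right of P, P = (R − S)C⁻¹.
det C = 2, so C⁻¹ = [[-8, -9, -2], [-19/2, -11, -5/2], [-1, -1, 0]].
P = (R − S)C⁻¹ = [[-4, -4, -1]].

P = [[-4, -4, -1]]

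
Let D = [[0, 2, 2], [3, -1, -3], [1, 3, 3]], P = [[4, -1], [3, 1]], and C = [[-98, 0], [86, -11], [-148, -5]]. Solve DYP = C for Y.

Y = [[2, -3], [-5, -3], [-2, -4]]

Isolating Y: multiply by D⁻¹ from the left and P⁻¹ from the right, so Y = D⁻¹CP⁻¹.
det D = -4, so D⁻¹ = [[-3/2, 0, 1], [3, 1/2, -3/2], [-5/2, -1/2, 3/2]].
det P = 7; the adjugate gives P⁻¹ = [[1/7, 1/7], [-3/7, 4/7]].
D⁻¹C = [[-1, -5], [-29, 2], [-20, -2]].
Y = (D⁻¹C)P⁻¹ = [[2, -3], [-5, -3], [-2, -4]].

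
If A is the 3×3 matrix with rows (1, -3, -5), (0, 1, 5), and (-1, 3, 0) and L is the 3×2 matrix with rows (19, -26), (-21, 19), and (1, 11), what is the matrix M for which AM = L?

M = [[-4, 1], [-1, 4], [-4, 3]]

Left-multiplying both sides by A⁻¹ gives M = A⁻¹L.
A has determinant -5; A⁻¹ = [[3, 3, 2], [1, 1, 1], [-1/5, 0, -1/5]].
M = A⁻¹L = [[3, 3, 2], [1, 1, 1], [-1/5, 0, -1/5]] · [[19, -26], [-21, 19], [1, 11]] = [[-4, 1], [-1, 4], [-4, 3]].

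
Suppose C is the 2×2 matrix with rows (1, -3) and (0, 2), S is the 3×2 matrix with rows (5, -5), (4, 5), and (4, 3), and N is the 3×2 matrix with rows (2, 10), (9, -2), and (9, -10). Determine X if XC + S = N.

XC = N − S = [[-3, 15], [5, -7], [5, -13]].
C is on the right of X, so right-multiply by C⁻¹: X = (N − S)C⁻¹.
C has determinant 2; C⁻¹ = [[1, 3/2], [0, 1/2]].
X = (N − S)C⁻¹ = [[-3, 3], [5, 4], [5, 1]].

X = [[-3, 3], [5, 4], [5, 1]]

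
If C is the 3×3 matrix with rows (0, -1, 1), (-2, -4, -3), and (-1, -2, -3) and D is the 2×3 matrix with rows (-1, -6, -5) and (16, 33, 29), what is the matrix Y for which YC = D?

Since C sits to the right of Y, Y = DC⁻¹.
det C = 3, so C⁻¹ = [[2, -5/3, 7/3], [-1, 1/3, -2/3], [0, 1/3, -2/3]].
Y = DC⁻¹ = [[-1, -6, -5], [16, 33, 29]] · [[2, -5/3, 7/3], [-1, 1/3, -2/3], [0, 1/3, -2/3]] = [[4, -2, 5], [-1, -6, -4]].

Y = [[4, -2, 5], [-1, -6, -4]]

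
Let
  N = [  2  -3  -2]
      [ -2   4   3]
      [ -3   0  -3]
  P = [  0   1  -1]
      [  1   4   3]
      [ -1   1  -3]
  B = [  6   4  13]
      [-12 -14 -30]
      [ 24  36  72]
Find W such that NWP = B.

Left-multiply by N⁻¹ and right-multiply by P⁻¹: W = N⁻¹BP⁻¹.
det N = -3, so N⁻¹ = [[4, 3, 1/3], [5, 4, 2/3], [-4, -3, -2/3]].
P has determinant -5; P⁻¹ = [[3, -2/5, -7/5], [0, 1/5, 1/5], [-1, 1/5, 1/5]].
N⁻¹B = [[-4, -14, -14], [-2, -12, -7], [-4, 2, -10]].
W = (N⁻¹B)P⁻¹ = [[2, -4, 0], [1, -3, -1], [-2, 0, 4]].

W = [[2, -4, 0], [1, -3, -1], [-2, 0, 4]]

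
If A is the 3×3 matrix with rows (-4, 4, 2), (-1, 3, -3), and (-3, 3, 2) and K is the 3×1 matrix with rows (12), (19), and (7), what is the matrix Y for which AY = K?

Since A multiplies Y on the left, Y = A⁻¹K.
det A = -4; the adjugate gives A⁻¹ = [[-15/4, 1/2, 9/2], [-11/4, 1/2, 7/2], [-3/2, 0, 2]].
Y = A⁻¹K = [[-15/4, 1/2, 9/2], [-11/4, 1/2, 7/2], [-3/2, 0, 2]] · [[12], [19], [7]] = [[-4], [1], [-4]].

Y = [[-4], [1], [-4]]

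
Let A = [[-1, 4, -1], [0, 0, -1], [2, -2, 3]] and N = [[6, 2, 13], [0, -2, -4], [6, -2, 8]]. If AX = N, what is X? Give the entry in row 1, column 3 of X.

Since A multiplies X on the left, X = A⁻¹N.
det A = -6, so A⁻¹ = [[1/3, 5/3, 2/3], [1/3, 1/6, 1/6], [0, -1, 0]].
X = A⁻¹N = [[1/3, 5/3, 2/3], [1/3, 1/6, 1/6], [0, -1, 0]] · [[6, 2, 13], [0, -2, -4], [6, -2, 8]] = [[6, -4, 3], [3, 0, 5], [0, 2, 4]].

3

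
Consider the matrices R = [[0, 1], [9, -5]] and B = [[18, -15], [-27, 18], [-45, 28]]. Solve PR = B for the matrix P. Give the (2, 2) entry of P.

-3

Right-multiplying both sides by R⁻¹ gives P = BR⁻¹.
det R = -9, so R⁻¹ = [[5/9, 1/9], [1, 0]].
P = BR⁻¹ = [[18, -15], [-27, 18], [-45, 28]] · [[5/9, 1/9], [1, 0]] = [[-5, 2], [3, -3], [3, -5]].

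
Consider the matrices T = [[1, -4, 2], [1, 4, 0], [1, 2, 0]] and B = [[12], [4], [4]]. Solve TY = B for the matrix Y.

Since T multiplies Y on the left, Y = T⁻¹B.
det T = -4, so T⁻¹ = [[0, -1, 2], [0, 1/2, -1/2], [1/2, 3/2, -2]].
Y = T⁻¹B = [[0, -1, 2], [0, 1/2, -1/2], [1/2, 3/2, -2]] · [[12], [4], [4]] = [[4], [0], [4]].

Y = [[4], [0], [4]]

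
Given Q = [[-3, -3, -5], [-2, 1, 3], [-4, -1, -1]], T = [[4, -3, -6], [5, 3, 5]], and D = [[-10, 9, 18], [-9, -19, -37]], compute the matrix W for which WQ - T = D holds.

WQ = D + T = [[-6, 6, 12], [-4, -16, -32]].
Right-multiplying both sides by Q⁻¹ gives W = (D + T)Q⁻¹.
Q has determinant 6; Q⁻¹ = [[1/3, 1/3, -2/3], [-7/3, -17/6, 19/6], [1, 3/2, -3/2]].
W = (D + T)Q⁻¹ = [[-4, -1, 5], [4, -4, 0]].

W = [[-4, -1, 5], [4, -4, 0]]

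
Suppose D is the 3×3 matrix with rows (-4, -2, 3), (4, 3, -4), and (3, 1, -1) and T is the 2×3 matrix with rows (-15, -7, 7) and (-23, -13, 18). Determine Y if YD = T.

Y = [[-2, -2, -5], [3, -2, -1]]

D is on the right of Y, so right-multiply by D⁻¹: Y = TD⁻¹.
D has determinant -3; D⁻¹ = [[-1/3, -1/3, 1/3], [8/3, 5/3, 4/3], [5/3, 2/3, 4/3]].
Y = TD⁻¹ = [[-15, -7, 7], [-23, -13, 18]] · [[-1/3, -1/3, 1/3], [8/3, 5/3, 4/3], [5/3, 2/3, 4/3]] = [[-2, -2, -5], [3, -2, -1]].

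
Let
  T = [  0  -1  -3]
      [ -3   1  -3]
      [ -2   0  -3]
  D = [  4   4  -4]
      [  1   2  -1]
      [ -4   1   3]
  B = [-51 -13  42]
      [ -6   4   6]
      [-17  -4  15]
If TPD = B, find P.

P = [[0, -3, 5], [-1, 4, 3], [1, 1, -4]]

P = T⁻¹BD⁻¹ (apply T⁻¹ on the left and D⁻¹ on the right).
T has determinant -3; T⁻¹ = [[1, 1, -2], [1, 2, -3], [-2/3, -2/3, 1]].
det D = -4, so D⁻¹ = [[-7/4, 4, -1], [-1/4, 1, 0], [-9/4, 5, -1]].
T⁻¹B = [[-23, -1, 18], [-12, 7, 9], [21, 2, -17]].
P = (T⁻¹B)D⁻¹ = [[0, -3, 5], [-1, 4, 3], [1, 1, -4]].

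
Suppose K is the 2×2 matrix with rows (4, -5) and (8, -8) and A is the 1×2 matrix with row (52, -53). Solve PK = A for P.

P = [[1, 6]]

Since K sits to the right of P, P = AK⁻¹.
det K = 8; the adjugate gives K⁻¹ = [[-1, 5/8], [-1, 1/2]].
P = AK⁻¹ = [[52, -53]] · [[-1, 5/8], [-1, 1/2]] = [[1, 6]].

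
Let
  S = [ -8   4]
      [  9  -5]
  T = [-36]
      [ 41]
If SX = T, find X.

X = [[4], [-1]]

Since S multiplies X on the left, X = S⁻¹T.
det S = 4, so S⁻¹ = [[-5/4, -1], [-9/4, -2]].
X = S⁻¹T = [[-5/4, -1], [-9/4, -2]] · [[-36], [41]] = [[4], [-1]].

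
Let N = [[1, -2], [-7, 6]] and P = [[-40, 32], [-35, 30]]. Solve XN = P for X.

N is on the right of X, so right-multiply by N⁻¹: X = PN⁻¹.
det N = -8, so N⁻¹ = [[-3/4, -1/4], [-7/8, -1/8]].
X = PN⁻¹ = [[-40, 32], [-35, 30]] · [[-3/4, -1/4], [-7/8, -1/8]] = [[2, 6], [0, 5]].

X = [[2, 6], [0, 5]]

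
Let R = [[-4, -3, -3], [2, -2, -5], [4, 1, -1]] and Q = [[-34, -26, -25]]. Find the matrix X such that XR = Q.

X = [[5, 3, -5]]

R is on the right of X, so right-multiply by R⁻¹: X = QR⁻¹.
det R = -4; the adjugate gives R⁻¹ = [[-7/4, 3/2, -9/4], [9/2, -4, 13/2], [-5/2, 2, -7/2]].
X = QR⁻¹ = [[-34, -26, -25]] · [[-7/4, 3/2, -9/4], [9/2, -4, 13/2], [-5/2, 2, -7/2]] = [[5, 3, -5]].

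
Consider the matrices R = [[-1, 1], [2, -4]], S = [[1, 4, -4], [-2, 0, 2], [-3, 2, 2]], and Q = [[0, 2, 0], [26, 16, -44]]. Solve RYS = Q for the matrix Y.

Y = [[-3, 5, 0], [-4, 0, 3]]

Isolating Y: multiply by R⁻¹ from the left and S⁻¹ from the right, so Y = R⁻¹QS⁻¹.
det R = 2; the adjugate gives R⁻¹ = [[-2, -1/2], [-1, -1/2]].
det S = 4, so S⁻¹ = [[-1, -4, 2], [-1/2, -5/2, 3/2], [-1, -7/2, 2]].
R⁻¹Q = [[-13, -12, 22], [-13, -10, 22]].
Y = (R⁻¹Q)S⁻¹ = [[-3, 5, 0], [-4, 0, 3]].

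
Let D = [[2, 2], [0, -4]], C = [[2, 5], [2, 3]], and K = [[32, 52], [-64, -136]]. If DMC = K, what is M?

M = [[-4, 4], [5, 3]]

M = D⁻¹KC⁻¹ (apply D⁻¹ on the left and C⁻¹ on the right).
D has determinant -8; D⁻¹ = [[1/2, 1/4], [0, -1/4]].
det C = -4, so C⁻¹ = [[-3/4, 5/4], [1/2, -1/2]].
D⁻¹K = [[0, -8], [16, 34]].
M = (D⁻¹K)C⁻¹ = [[-4, 4], [5, 3]].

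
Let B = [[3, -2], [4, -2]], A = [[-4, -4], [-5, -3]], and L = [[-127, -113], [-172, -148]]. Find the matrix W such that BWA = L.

W = [[5, 5], [-4, 4]]

W = B⁻¹LA⁻¹ (apply B⁻¹ on the left and A⁻¹ on the right).
B has determinant 2; B⁻¹ = [[-1, 1], [-2, 3/2]].
det A = -8, so A⁻¹ = [[3/8, -1/2], [-5/8, 1/2]].
B⁻¹L = [[-45, -35], [-4, 4]].
W = (B⁻¹L)A⁻¹ = [[5, 5], [-4, 4]].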